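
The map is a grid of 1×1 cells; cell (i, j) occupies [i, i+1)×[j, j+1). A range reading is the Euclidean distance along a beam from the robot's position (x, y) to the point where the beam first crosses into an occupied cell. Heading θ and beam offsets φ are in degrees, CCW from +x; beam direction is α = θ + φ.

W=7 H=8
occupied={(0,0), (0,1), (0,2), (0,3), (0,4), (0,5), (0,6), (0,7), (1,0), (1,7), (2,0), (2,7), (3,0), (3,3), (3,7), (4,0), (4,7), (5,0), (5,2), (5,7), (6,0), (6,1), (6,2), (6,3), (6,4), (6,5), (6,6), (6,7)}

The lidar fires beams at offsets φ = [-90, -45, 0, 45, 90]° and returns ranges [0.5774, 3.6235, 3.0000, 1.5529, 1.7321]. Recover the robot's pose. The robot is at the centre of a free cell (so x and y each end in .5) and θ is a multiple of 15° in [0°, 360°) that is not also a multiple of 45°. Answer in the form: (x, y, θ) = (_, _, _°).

(x, y, θ) = (2.5, 3.5, 120°)

The pose lattice has 28·16 = 448 candidates. Test each by forward raycasting.
  (5.5, 6.5, 165°): beam 1 = 0.5176 ≠ 0.5774 ✗
  (4.5, 5.5, 240°): beam 1 = 3.0000 ≠ 0.5774 ✗
  (4.5, 6.5, 300°): beam 1 = 4.0415 ≠ 0.5774 ✗
  (5.5, 6.5, 195°): beam 1 = 0.5176 ≠ 0.5774 ✗
  …
  (2.5, 3.5, 120°): r_1=0.5774, r_2=3.6235, r_3=3.0000, r_4=1.5529, r_5=1.7321 — all match ✓
No second candidate reproduces the full scan.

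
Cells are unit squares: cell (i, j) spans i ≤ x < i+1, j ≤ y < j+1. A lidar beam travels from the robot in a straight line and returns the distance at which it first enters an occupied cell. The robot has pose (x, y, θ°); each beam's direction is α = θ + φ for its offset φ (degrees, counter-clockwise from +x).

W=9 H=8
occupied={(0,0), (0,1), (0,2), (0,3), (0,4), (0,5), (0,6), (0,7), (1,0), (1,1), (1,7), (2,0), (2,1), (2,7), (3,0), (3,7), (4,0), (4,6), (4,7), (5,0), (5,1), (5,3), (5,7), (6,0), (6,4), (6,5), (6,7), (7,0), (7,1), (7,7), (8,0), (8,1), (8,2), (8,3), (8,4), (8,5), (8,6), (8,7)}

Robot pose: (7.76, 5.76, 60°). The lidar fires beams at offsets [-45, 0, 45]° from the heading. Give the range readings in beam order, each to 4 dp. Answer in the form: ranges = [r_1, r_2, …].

beam 1: φ=-45°, α=15°
  direction (0.9659, 0.2588); cell (7,5); t to first gridline: x 0.2485, y 0.9273 (then +1.0353 / +3.8637)
    (8,5) via x @ 0.2485  # hit
  → r_1 = 0.2485
beam 2: φ=0°, α=60°
  direction (0.5000, 0.8660); cell (7,5); t to first gridline: x 0.4800, y 0.2771 (then +2.0000 / +1.1547)
    (7,6) via y @ 0.2771
    (8,6) via x @ 0.4800  # hit
  → r_2 = 0.4800
beam 3: φ=45°, α=105°
  direction (-0.2588, 0.9659); cell (7,5); t to first gridline: x 2.9364, y 0.2485 (then +3.8637 / +1.0353)
    (7,6) via y @ 0.2485
    (7,7) via y @ 1.2837  # hit
  → r_3 = 1.2837

ranges = [0.2485, 0.4800, 1.2837]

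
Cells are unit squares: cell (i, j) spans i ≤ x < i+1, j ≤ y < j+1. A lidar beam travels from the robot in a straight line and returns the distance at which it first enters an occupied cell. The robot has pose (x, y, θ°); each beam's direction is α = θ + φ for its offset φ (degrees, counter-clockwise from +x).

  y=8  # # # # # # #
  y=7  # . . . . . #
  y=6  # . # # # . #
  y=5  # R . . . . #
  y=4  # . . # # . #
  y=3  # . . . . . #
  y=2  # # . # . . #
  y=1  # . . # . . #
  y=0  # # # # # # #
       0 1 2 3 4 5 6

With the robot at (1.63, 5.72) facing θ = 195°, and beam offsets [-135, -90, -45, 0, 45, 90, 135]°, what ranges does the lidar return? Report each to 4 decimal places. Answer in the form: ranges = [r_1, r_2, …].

beam 1: φ=-135°, α=60°
  dir = (cos 60°, sin 60°) = (0.5000, 0.8660); from cell (1,5)
  next x-line at t=0.7400, next y-line at t=0.3233; Δt_x=2.0000, Δt_y=1.1547
    y: enter (1,6) at t=0.3233
    x: enter (2,6) at t=0.7400 ← occupied
  → r_1 = 0.7400
beam 2: φ=-90°, α=105°
  dir = (cos 105°, sin 105°) = (-0.2588, 0.9659); from cell (1,5)
  next x-line at t=2.4341, next y-line at t=0.2899; Δt_x=3.8637, Δt_y=1.0353
    y: enter (1,6) at t=0.2899
    y: enter (1,7) at t=1.3252
    y: enter (1,8) at t=2.3604 ← occupied
  → r_2 = 2.3604
beam 3: φ=-45°, α=150°
  dir = (cos 150°, sin 150°) = (-0.8660, 0.5000); from cell (1,5)
  next x-line at t=0.7275, next y-line at t=0.5600; Δt_x=1.1547, Δt_y=2.0000
    y: enter (1,6) at t=0.5600
    x: enter (0,6) at t=0.7275 ← occupied
  → r_3 = 0.7275
beam 4: φ=0°, α=195°
  dir = (cos 195°, sin 195°) = (-0.9659, -0.2588); from cell (1,5)
  next x-line at t=0.6522, next y-line at t=2.7819; Δt_x=1.0353, Δt_y=3.8637
    x: enter (0,5) at t=0.6522 ← occupied
  → r_4 = 0.6522
beam 5: φ=45°, α=240°
  dir = (cos 240°, sin 240°) = (-0.5000, -0.8660); from cell (1,5)
  next x-line at t=1.2600, next y-line at t=0.8314; Δt_x=2.0000, Δt_y=1.1547
    y: enter (1,4) at t=0.8314
    x: enter (0,4) at t=1.2600 ← occupied
  → r_5 = 1.2600
beam 6: φ=90°, α=285°
  dir = (cos 285°, sin 285°) = (0.2588, -0.9659); from cell (1,5)
  next x-line at t=1.4296, next y-line at t=0.7454; Δt_x=3.8637, Δt_y=1.0353
    y: enter (1,4) at t=0.7454
    x: enter (2,4) at t=1.4296
    y: enter (2,3) at t=1.7807
    y: enter (2,2) at t=2.8160
    y: enter (2,1) at t=3.8512
    y: enter (2,0) at t=4.8865 ← occupied
  → r_6 = 4.8865
beam 7: φ=135°, α=330°
  dir = (cos 330°, sin 330°) = (0.8660, -0.5000); from cell (1,5)
  next x-line at t=0.4272, next y-line at t=1.4400; Δt_x=1.1547, Δt_y=2.0000
    x: enter (2,5) at t=0.4272
    y: enter (2,4) at t=1.4400
    x: enter (3,4) at t=1.5819 ← occupied
  → r_7 = 1.5819

ranges = [0.7400, 2.3604, 0.7275, 0.6522, 1.2600, 4.8865, 1.5819]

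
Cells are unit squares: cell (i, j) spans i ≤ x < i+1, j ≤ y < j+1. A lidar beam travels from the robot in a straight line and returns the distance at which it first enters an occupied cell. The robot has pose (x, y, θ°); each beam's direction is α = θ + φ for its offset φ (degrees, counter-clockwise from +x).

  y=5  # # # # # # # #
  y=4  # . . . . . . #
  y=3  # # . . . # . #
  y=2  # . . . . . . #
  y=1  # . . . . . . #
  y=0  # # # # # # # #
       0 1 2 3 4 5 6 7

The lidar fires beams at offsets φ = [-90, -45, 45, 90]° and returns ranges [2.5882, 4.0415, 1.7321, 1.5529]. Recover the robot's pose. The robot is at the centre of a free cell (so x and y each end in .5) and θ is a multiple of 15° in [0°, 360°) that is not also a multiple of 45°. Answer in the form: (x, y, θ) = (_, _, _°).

(x, y, θ) = (3.5, 3.5, 15°)

The pose lattice has 22·16 = 352 candidates. Test each by forward raycasting.
  (6.5, 1.5, 300°): beam 1 = 1.0000 ≠ 2.5882 ✗
  (1.5, 4.5, 195°): beam 1 = 0.5176 ≠ 2.5882 ✗
  (2.5, 1.5, 240°): beam 1 = 1.7321 ≠ 2.5882 ✗
  (3.5, 3.5, 75°): beam 1 = 1.5529 ≠ 2.5882 ✗
  (3.5, 1.5, 30°): beam 1 = 0.5774 ≠ 2.5882 ✗
  …
  (3.5, 3.5, 15°): r_1=2.5882, r_2=4.0415, r_3=1.7321, r_4=1.5529 — all match ✓
No second candidate reproduces the full scan.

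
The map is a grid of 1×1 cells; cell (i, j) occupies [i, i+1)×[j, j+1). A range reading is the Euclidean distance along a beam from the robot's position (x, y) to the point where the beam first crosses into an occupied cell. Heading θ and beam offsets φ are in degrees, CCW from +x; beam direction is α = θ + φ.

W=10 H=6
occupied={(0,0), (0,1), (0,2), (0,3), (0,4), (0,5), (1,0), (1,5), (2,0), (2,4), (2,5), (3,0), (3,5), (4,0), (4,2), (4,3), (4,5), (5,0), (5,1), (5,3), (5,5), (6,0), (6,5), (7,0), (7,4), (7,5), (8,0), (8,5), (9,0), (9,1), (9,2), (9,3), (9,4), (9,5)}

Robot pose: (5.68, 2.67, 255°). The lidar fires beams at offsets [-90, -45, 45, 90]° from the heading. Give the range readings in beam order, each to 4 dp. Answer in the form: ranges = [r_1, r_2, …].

ranges = [0.7040, 0.7852, 1.9283, 3.4371]

beam 1: φ=-90°, α=165°
  d=(-0.9659,0.2588)  start (5,2)  tX=0.7040 tY=1.2750  stride 1/|dx|=1.0353 1/|dy|=3.8637
    cross x-line → (4,2), t=0.7040 (wall)
  → r_1 = 0.7040
beam 2: φ=-45°, α=210°
  d=(-0.8660,-0.5000)  start (5,2)  tX=0.7852 tY=1.3400  stride 1/|dx|=1.1547 1/|dy|=2.0000
    cross x-line → (4,2), t=0.7852 (wall)
  → r_2 = 0.7852
beam 3: φ=45°, α=300°
  d=(0.5000,-0.8660)  start (5,2)  tX=0.6400 tY=0.7736  stride 1/|dx|=2.0000 1/|dy|=1.1547
    cross x-line → (6,2), t=0.6400
    cross y-line → (6,1), t=0.7736
    cross y-line → (6,0), t=1.9283 (wall)
  → r_3 = 1.9283
beam 4: φ=90°, α=345°
  d=(0.9659,-0.2588)  start (5,2)  tX=0.3313 tY=2.5887  stride 1/|dx|=1.0353 1/|dy|=3.8637
    cross x-line → (6,2), t=0.3313
    cross x-line → (7,2), t=1.3666
    cross x-line → (8,2), t=2.4018
    cross y-line → (8,1), t=2.5887
    cross x-line → (9,1), t=3.4371 (wall)
  → r_4 = 3.4371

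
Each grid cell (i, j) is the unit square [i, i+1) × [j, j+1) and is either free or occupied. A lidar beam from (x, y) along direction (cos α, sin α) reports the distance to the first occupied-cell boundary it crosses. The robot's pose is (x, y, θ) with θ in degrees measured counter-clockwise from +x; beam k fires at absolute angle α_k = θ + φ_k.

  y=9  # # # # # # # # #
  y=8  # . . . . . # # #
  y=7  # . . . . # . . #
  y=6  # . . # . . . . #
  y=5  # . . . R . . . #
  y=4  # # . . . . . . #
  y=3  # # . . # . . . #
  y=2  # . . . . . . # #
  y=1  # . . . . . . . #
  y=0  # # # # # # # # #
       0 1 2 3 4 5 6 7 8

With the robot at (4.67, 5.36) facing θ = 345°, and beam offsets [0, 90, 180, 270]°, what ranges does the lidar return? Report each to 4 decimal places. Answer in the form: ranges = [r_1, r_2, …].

ranges = [3.4475, 1.6979, 3.7995, 1.4080]

beam 1: φ=0°, α=345°
  cosα=0.9659 sinα=-0.2588 | (4,5) | tMaxX 0.3416 tMaxY 1.3909 | tΔX 1.0353 tΔY 3.8637
    t=0.3416 [x] (5,5)
    t=1.3769 [x] (6,5)
    t=1.3909 [y] (6,4)
    t=2.4122 [x] (7,4)
    t=3.4475 [x] (8,4) — stop
  → r_1 = 3.4475
beam 2: φ=90°, α=75°
  cosα=0.2588 sinα=0.9659 | (4,5) | tMaxX 1.2750 tMaxY 0.6626 | tΔX 3.8637 tΔY 1.0353
    t=0.6626 [y] (4,6)
    t=1.2750 [x] (5,6)
    t=1.6979 [y] (5,7) — stop
  → r_2 = 1.6979
beam 3: φ=180°, α=165°
  cosα=-0.9659 sinα=0.2588 | (4,5) | tMaxX 0.6936 tMaxY 2.4728 | tΔX 1.0353 tΔY 3.8637
    t=0.6936 [x] (3,5)
    t=1.7289 [x] (2,5)
    t=2.4728 [y] (2,6)
    t=2.7642 [x] (1,6)
    t=3.7995 [x] (0,6) — stop
  → r_3 = 3.7995
beam 4: φ=270°, α=255°
  cosα=-0.2588 sinα=-0.9659 | (4,5) | tMaxX 2.5887 tMaxY 0.3727 | tΔX 3.8637 tΔY 1.0353
    t=0.3727 [y] (4,4)
    t=1.4080 [y] (4,3) — stop
  → r_4 = 1.4080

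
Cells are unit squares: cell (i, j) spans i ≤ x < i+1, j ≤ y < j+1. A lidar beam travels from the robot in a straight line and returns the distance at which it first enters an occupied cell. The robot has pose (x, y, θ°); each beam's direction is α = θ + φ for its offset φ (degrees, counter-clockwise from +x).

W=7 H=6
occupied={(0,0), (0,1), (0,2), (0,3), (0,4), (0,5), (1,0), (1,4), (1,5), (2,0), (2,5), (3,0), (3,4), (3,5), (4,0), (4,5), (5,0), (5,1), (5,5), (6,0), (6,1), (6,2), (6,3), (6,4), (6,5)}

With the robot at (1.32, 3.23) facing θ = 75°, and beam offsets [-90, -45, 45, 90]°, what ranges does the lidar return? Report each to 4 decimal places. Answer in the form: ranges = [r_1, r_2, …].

ranges = [4.7524, 1.9399, 0.6400, 0.3313]

beam 1: φ=-90°, α=345°
  cosα=0.9659 sinα=-0.2588 | (1,3) | tMaxX 0.7040 tMaxY 0.8887 | tΔX 1.0353 tΔY 3.8637
    t=0.7040 [x] (2,3)
    t=0.8887 [y] (2,2)
    t=1.7393 [x] (3,2)
    t=2.7745 [x] (4,2)
    t=3.8098 [x] (5,2)
    t=4.7524 [y] (5,1) — stop
  → r_1 = 4.7524
beam 2: φ=-45°, α=30°
  cosα=0.8660 sinα=0.5000 | (1,3) | tMaxX 0.7852 tMaxY 1.5400 | tΔX 1.1547 tΔY 2.0000
    t=0.7852 [x] (2,3)
    t=1.5400 [y] (2,4)
    t=1.9399 [x] (3,4) — stop
  → r_2 = 1.9399
beam 3: φ=45°, α=120°
  cosα=-0.5000 sinα=0.8660 | (1,3) | tMaxX 0.6400 tMaxY 0.8891 | tΔX 2.0000 tΔY 1.1547
    t=0.6400 [x] (0,3) — stop
  → r_3 = 0.6400
beam 4: φ=90°, α=165°
  cosα=-0.9659 sinα=0.2588 | (1,3) | tMaxX 0.3313 tMaxY 2.9751 | tΔX 1.0353 tΔY 3.8637
    t=0.3313 [x] (0,3) — stop
  → r_4 = 0.3313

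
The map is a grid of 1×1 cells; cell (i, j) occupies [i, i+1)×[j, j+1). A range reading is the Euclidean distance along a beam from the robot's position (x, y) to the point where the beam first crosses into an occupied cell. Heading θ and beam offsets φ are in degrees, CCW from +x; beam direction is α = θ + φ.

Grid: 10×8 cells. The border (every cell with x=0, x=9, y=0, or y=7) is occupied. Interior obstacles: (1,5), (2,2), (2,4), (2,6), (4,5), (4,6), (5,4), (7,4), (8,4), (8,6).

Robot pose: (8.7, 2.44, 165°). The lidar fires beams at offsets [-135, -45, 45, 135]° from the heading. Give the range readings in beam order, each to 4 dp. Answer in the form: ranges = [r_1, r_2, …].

beam 1: φ=-135°, α=30°
  dir = (cos 30°, sin 30°) = (0.8660, 0.5000); from cell (8,2)
  next x-line at t=0.3464, next y-line at t=1.1200; Δt_x=1.1547, Δt_y=2.0000
    x: enter (9,2) at t=0.3464 ← occupied
  → r_1 = 0.3464
beam 2: φ=-45°, α=120°
  dir = (cos 120°, sin 120°) = (-0.5000, 0.8660); from cell (8,2)
  next x-line at t=1.4000, next y-line at t=0.6466; Δt_x=2.0000, Δt_y=1.1547
    y: enter (8,3) at t=0.6466
    x: enter (7,3) at t=1.4000
    y: enter (7,4) at t=1.8013 ← occupied
  → r_2 = 1.8013
beam 3: φ=45°, α=210°
  dir = (cos 210°, sin 210°) = (-0.8660, -0.5000); from cell (8,2)
  next x-line at t=0.8083, next y-line at t=0.8800; Δt_x=1.1547, Δt_y=2.0000
    x: enter (7,2) at t=0.8083
    y: enter (7,1) at t=0.8800
    x: enter (6,1) at t=1.9630
    y: enter (6,0) at t=2.8800 ← occupied
  → r_3 = 2.8800
beam 4: φ=135°, α=300°
  dir = (cos 300°, sin 300°) = (0.5000, -0.8660); from cell (8,2)
  next x-line at t=0.6000, next y-line at t=0.5081; Δt_x=2.0000, Δt_y=1.1547
    y: enter (8,1) at t=0.5081
    x: enter (9,1) at t=0.6000 ← occupied
  → r_4 = 0.6000

ranges = [0.3464, 1.8013, 2.8800, 0.6000]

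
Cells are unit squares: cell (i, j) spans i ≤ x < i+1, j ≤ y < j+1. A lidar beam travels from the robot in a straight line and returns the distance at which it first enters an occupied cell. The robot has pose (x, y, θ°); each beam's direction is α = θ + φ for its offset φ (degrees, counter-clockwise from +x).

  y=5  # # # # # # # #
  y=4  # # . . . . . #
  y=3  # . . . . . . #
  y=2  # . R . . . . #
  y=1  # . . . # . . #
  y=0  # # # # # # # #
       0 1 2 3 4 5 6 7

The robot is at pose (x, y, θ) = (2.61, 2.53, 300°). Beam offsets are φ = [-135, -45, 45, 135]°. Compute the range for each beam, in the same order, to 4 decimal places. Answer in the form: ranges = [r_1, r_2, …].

ranges = [1.6668, 1.5840, 2.0478, 2.5571]

beam 1: φ=-135°, α=165°
  d=(-0.9659,0.2588)  start (2,2)  tX=0.6315 tY=1.8159  stride 1/|dx|=1.0353 1/|dy|=3.8637
    cross x-line → (1,2), t=0.6315
    cross x-line → (0,2), t=1.6668 (wall)
  → r_1 = 1.6668
beam 2: φ=-45°, α=255°
  d=(-0.2588,-0.9659)  start (2,2)  tX=2.3569 tY=0.5487  stride 1/|dx|=3.8637 1/|dy|=1.0353
    cross y-line → (2,1), t=0.5487
    cross y-line → (2,0), t=1.5840 (wall)
  → r_2 = 1.5840
beam 3: φ=45°, α=345°
  d=(0.9659,-0.2588)  start (2,2)  tX=0.4038 tY=2.0478  stride 1/|dx|=1.0353 1/|dy|=3.8637
    cross x-line → (3,2), t=0.4038
    cross x-line → (4,2), t=1.4390
    cross y-line → (4,1), t=2.0478 (wall)
  → r_3 = 2.0478
beam 4: φ=135°, α=75°
  d=(0.2588,0.9659)  start (2,2)  tX=1.5068 tY=0.4866  stride 1/|dx|=3.8637 1/|dy|=1.0353
    cross y-line → (2,3), t=0.4866
    cross x-line → (3,3), t=1.5068
    cross y-line → (3,4), t=1.5219
    cross y-line → (3,5), t=2.5571 (wall)
  → r_4 = 2.5571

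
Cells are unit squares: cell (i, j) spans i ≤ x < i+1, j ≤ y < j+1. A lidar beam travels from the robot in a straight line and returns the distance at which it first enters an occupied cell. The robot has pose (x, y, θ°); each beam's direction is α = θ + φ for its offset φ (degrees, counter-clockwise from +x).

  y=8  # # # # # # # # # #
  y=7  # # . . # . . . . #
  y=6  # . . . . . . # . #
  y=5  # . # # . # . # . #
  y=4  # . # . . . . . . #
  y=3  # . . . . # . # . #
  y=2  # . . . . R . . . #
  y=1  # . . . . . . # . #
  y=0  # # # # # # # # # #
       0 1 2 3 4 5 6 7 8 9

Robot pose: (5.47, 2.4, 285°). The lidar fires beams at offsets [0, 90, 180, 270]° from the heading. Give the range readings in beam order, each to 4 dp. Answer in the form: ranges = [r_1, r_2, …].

ranges = [1.4494, 2.3182, 0.6212, 4.6277]

beam 1: φ=0°, α=285°
  direction (0.2588, -0.9659); cell (5,2); t to first gridline: x 2.0478, y 0.4141 (then +3.8637 / +1.0353)
    (5,1) via y @ 0.4141
    (5,0) via y @ 1.4494  # hit
  → r_1 = 1.4494
beam 2: φ=90°, α=15°
  direction (0.9659, 0.2588); cell (5,2); t to first gridline: x 0.5487, y 2.3182 (then +1.0353 / +3.8637)
    (6,2) via x @ 0.5487
    (7,2) via x @ 1.5840
    (7,3) via y @ 2.3182  # hit
  → r_2 = 2.3182
beam 3: φ=180°, α=105°
  direction (-0.2588, 0.9659); cell (5,2); t to first gridline: x 1.8159, y 0.6212 (then +3.8637 / +1.0353)
    (5,3) via y @ 0.6212  # hit
  → r_3 = 0.6212
beam 4: φ=270°, α=195°
  direction (-0.9659, -0.2588); cell (5,2); t to first gridline: x 0.4866, y 1.5455 (then +1.0353 / +3.8637)
    (4,2) via x @ 0.4866
    (3,2) via x @ 1.5219
    (3,1) via y @ 1.5455
    (2,1) via x @ 2.5571
    (1,1) via x @ 3.5924
    (0,1) via x @ 4.6277  # hit
  → r_4 = 4.6277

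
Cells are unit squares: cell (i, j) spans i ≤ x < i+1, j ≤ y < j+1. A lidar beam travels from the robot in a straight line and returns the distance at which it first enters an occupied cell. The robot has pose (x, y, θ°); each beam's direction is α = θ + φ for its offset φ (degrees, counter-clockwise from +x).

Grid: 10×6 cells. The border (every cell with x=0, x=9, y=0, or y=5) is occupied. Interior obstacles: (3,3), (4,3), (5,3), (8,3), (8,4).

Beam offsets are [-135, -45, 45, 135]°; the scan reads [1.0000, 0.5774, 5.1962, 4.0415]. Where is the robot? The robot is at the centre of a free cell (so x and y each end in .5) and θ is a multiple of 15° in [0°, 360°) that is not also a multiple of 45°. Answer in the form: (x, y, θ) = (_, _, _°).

Enumerate (i+0.5, j+0.5, θ) over the 27 free cells and 16 admissible headings. For each, cast all 4 beams and compare to the given ranges.
  (7.5, 4.5, 30°): beam 1 = 3.6235 ≠ 1.0000 ✗
  (6.5, 3.5, 15°): beam 1 = 2.8868 ≠ 1.0000 ✗
  (2.5, 1.5, 240°): beam 1 = 3.6235 ≠ 1.0000 ✗
  …
  (3.5, 1.5, 345°): r_1=1.0000, r_2=0.5774, r_3=5.1962, r_4=4.0415 — all match ✓
Unique over the lattice → pose = (3.5, 1.5, 345°).

(x, y, θ) = (3.5, 1.5, 345°)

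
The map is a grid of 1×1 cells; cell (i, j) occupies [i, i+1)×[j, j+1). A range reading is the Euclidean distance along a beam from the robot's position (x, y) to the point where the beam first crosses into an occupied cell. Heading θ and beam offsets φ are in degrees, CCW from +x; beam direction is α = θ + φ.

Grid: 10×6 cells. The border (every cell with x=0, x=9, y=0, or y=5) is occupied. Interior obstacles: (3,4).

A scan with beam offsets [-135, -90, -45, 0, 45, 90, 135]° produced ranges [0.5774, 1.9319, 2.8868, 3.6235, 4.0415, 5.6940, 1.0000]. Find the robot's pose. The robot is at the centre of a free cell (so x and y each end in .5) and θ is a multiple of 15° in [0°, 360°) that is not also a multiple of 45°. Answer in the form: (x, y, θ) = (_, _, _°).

Enumerate (i+0.5, j+0.5, θ) over the 31 free cells and 16 admissible headings. For each, cast all 7 beams and compare to the given ranges.
  (2.5, 3.5, 330°): beam 1 = 1.5529 ≠ 0.5774 ✗
  (3.5, 1.5, 330°): beam 1 = 1.9319 ≠ 0.5774 ✗
  (7.5, 3.5, 345°): beam 1 = 5.0000 ≠ 0.5774 ✗
  (8.5, 4.5, 60°): beam 1 = 1.9319 ≠ 0.5774 ✗
  …
  (6.5, 1.5, 75°): r_1=0.5774, r_2=1.9319, r_3=2.8868, r_4=3.6235, r_5=4.0415, r_6=5.6940, r_7=1.0000 — all match ✓
Only this pose fits every beam.

(x, y, θ) = (6.5, 1.5, 75°)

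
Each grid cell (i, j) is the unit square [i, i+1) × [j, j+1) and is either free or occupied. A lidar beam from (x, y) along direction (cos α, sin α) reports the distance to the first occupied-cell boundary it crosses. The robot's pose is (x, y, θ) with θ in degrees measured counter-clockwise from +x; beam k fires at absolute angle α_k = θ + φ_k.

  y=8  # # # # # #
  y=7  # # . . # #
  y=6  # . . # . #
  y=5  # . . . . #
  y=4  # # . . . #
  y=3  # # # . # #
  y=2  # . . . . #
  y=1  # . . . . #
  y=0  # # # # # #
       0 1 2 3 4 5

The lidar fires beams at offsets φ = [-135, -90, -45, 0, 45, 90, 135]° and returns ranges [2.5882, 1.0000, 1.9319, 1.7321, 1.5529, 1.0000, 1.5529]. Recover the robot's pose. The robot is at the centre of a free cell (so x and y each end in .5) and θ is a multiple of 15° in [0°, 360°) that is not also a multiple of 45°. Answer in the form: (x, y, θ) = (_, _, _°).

(x, y, θ) = (2.5, 5.5, 150°)

Candidates: 21 free-cell centres × 16 headings = 336 poses. Raycast each; keep the one whose scan matches to 4 dp.
  (3.5, 1.5, 30°): beam 1 = 0.5176 ≠ 2.5882 ✗
  (3.5, 4.5, 165°): beam 1 = 1.7321 ≠ 2.5882 ✗
  (4.5, 4.5, 255°): beam 1 = 1.7321 ≠ 2.5882 ✗
  …
  (2.5, 5.5, 150°): r_1=2.5882, r_2=1.0000, r_3=1.9319, r_4=1.7321, r_5=1.5529, r_6=1.0000, r_7=1.5529 — all match ✓
No second candidate reproduces the full scan.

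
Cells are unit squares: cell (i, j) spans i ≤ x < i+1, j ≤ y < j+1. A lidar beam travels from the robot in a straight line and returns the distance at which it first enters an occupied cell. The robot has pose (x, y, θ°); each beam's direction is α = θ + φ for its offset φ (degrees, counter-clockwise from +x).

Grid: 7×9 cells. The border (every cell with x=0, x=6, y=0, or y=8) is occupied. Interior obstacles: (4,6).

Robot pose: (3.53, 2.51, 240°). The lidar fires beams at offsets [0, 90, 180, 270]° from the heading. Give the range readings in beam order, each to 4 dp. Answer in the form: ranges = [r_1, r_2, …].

beam 1: φ=0°, α=240°
  d=(-0.5000,-0.8660)  start (3,2)  tX=1.0600 tY=0.5889  stride 1/|dx|=2.0000 1/|dy|=1.1547
    cross y-line → (3,1), t=0.5889
    cross x-line → (2,1), t=1.0600
    cross y-line → (2,0), t=1.7436 (wall)
  → r_1 = 1.7436
beam 2: φ=90°, α=330°
  d=(0.8660,-0.5000)  start (3,2)  tX=0.5427 tY=1.0200  stride 1/|dx|=1.1547 1/|dy|=2.0000
    cross x-line → (4,2), t=0.5427
    cross y-line → (4,1), t=1.0200
    cross x-line → (5,1), t=1.6974
    cross x-line → (6,1), t=2.8521 (wall)
  → r_2 = 2.8521
beam 3: φ=180°, α=60°
  d=(0.5000,0.8660)  start (3,2)  tX=0.9400 tY=0.5658  stride 1/|dx|=2.0000 1/|dy|=1.1547
    cross y-line → (3,3), t=0.5658
    cross x-line → (4,3), t=0.9400
    cross y-line → (4,4), t=1.7205
    cross y-line → (4,5), t=2.8752
    cross x-line → (5,5), t=2.9400
    cross y-line → (5,6), t=4.0299
    cross x-line → (6,6), t=4.9400 (wall)
  → r_3 = 4.9400
beam 4: φ=270°, α=150°
  d=(-0.8660,0.5000)  start (3,2)  tX=0.6120 tY=0.9800  stride 1/|dx|=1.1547 1/|dy|=2.0000
    cross x-line → (2,2), t=0.6120
    cross y-line → (2,3), t=0.9800
    cross x-line → (1,3), t=1.7667
    cross x-line → (0,3), t=2.9214 (wall)
  → r_4 = 2.9214

ranges = [1.7436, 2.8521, 4.9400, 2.9214]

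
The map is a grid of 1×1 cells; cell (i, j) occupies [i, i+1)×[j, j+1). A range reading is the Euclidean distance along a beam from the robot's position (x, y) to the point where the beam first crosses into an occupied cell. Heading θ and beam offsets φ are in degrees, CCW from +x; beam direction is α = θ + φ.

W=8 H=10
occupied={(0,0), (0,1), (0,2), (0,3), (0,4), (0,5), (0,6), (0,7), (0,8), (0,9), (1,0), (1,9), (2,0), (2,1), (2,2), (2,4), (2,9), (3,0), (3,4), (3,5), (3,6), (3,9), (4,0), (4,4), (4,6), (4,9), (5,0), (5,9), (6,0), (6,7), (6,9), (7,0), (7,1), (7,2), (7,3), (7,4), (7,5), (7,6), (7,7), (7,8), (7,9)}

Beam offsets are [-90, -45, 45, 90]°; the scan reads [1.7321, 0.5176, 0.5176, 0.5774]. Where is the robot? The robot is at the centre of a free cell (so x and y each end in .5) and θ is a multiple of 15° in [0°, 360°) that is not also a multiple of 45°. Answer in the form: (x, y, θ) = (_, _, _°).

(x, y, θ) = (2.5, 5.5, 300°)

The pose lattice has 39·16 = 624 candidates. Test each by forward raycasting.
  (3.5, 7.5, 165°): beam 1 = 1.5529 ≠ 1.7321 ✗
  (1.5, 6.5, 240°): beam 1 = 0.5774 ≠ 1.7321 ✗
  (4.5, 7.5, 165°): beam 1 = 1.5529 ≠ 1.7321 ✗
  (4.5, 3.5, 60°): beam 1 = 2.8868 ≠ 1.7321 ✗
  …
  (2.5, 5.5, 300°): r_1=1.7321, r_2=0.5176, r_3=0.5176, r_4=0.5774 — all match ✓
Only this pose fits every beam.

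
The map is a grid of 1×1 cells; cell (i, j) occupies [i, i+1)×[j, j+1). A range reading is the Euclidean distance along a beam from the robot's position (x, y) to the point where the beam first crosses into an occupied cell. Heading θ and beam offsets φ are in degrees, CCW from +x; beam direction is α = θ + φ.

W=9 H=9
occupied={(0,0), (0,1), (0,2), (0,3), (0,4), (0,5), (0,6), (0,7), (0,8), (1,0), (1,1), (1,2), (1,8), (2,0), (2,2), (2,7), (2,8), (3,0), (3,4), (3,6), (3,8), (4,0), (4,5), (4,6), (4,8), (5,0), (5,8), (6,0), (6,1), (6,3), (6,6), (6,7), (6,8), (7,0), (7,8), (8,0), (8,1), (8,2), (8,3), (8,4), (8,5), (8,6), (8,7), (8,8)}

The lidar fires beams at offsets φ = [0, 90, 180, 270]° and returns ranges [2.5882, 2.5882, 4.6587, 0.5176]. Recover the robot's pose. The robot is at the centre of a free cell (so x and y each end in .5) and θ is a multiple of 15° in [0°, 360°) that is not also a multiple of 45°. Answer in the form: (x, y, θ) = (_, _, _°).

The pose lattice has 37·16 = 592 candidates. Test each by forward raycasting.
  (3.5, 2.5, 255°): beam 1 = 1.5529 ≠ 2.5882 ✗
  (7.5, 2.5, 285°): beam 1 = 1.5529 ≠ 2.5882 ✗
  (7.5, 2.5, 165°): beam 1 = 6.7293 ≠ 2.5882 ✗
  (2.5, 5.5, 210°): beam 1 = 1.7321 ≠ 2.5882 ✗
  (1.5, 4.5, 120°): beam 1 = 1.0000 ≠ 2.5882 ✗
  …
  (3.5, 3.5, 165°): r_1=2.5882, r_2=2.5882, r_3=4.6587, r_4=0.5176 — all match ✓
Only this pose fits every beam.

(x, y, θ) = (3.5, 3.5, 165°)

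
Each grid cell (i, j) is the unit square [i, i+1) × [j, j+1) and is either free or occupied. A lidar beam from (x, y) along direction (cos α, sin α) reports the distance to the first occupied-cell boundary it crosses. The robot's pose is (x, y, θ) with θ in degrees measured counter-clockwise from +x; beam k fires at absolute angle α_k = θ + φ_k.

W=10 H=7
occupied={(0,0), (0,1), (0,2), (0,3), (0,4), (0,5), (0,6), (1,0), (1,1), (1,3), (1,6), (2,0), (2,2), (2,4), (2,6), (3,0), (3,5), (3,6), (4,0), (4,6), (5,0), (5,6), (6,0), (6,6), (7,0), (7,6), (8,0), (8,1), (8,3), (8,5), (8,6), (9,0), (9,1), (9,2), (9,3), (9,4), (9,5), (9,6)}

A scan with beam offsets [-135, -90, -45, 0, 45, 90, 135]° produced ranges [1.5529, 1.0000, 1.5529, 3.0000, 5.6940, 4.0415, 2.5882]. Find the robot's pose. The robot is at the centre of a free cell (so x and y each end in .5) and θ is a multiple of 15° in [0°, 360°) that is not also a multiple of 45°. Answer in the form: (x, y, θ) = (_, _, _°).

(x, y, θ) = (7.5, 4.5, 150°)

Enumerate (i+0.5, j+0.5, θ) over the 32 free cells and 16 admissible headings. For each, cast all 7 beams and compare to the given ranges.
  (7.5, 3.5, 285°): beam 1 = 4.0415 ≠ 1.5529 ✗
  (8.5, 4.5, 75°): beam 1 = 0.5774 ≠ 1.5529 ✗
  (8.5, 4.5, 30°): beam 1 = 0.5176 ≠ 1.5529 ✗
  (3.5, 3.5, 165°): beam 1 = 5.0000 ≠ 1.5529 ✗
  (5.5, 2.5, 165°): beam 1 = 2.8868 ≠ 1.5529 ✗
  …
  (7.5, 4.5, 150°): r_1=1.5529, r_2=1.0000, r_3=1.5529, r_4=3.0000, r_5=5.6940, r_6=4.0415, r_7=2.5882 — all match ✓
No second candidate reproduces the full scan.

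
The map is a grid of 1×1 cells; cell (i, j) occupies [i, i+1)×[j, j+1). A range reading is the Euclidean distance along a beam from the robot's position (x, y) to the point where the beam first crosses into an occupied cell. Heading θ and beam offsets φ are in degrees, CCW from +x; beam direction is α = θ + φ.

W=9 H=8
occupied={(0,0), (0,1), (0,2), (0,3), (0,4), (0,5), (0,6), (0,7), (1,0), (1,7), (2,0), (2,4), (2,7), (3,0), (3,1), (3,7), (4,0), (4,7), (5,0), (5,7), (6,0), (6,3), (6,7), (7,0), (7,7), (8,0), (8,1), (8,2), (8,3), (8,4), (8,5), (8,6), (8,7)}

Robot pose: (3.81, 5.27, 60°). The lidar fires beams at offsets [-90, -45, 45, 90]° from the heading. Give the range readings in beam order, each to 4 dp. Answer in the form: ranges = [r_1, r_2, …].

beam 1: φ=-90°, α=330°
  cosα=0.8660 sinα=-0.5000 | (3,5) | tMaxX 0.2194 tMaxY 0.5400 | tΔX 1.1547 tΔY 2.0000
    t=0.2194 [x] (4,5)
    t=0.5400 [y] (4,4)
    t=1.3741 [x] (5,4)
    t=2.5288 [x] (6,4)
    t=2.5400 [y] (6,3) — stop
  → r_1 = 2.5400
beam 2: φ=-45°, α=15°
  cosα=0.9659 sinα=0.2588 | (3,5) | tMaxX 0.1967 tMaxY 2.8205 | tΔX 1.0353 tΔY 3.8637
    t=0.1967 [x] (4,5)
    t=1.2320 [x] (5,5)
    t=2.2673 [x] (6,5)
    t=2.8205 [y] (6,6)
    t=3.3025 [x] (7,6)
    t=4.3378 [x] (8,6) — stop
  → r_2 = 4.3378
beam 3: φ=45°, α=105°
  cosα=-0.2588 sinα=0.9659 | (3,5) | tMaxX 3.1296 tMaxY 0.7558 | tΔX 3.8637 tΔY 1.0353
    t=0.7558 [y] (3,6)
    t=1.7910 [y] (3,7) — stop
  → r_3 = 1.7910
beam 4: φ=90°, α=150°
  cosα=-0.8660 sinα=0.5000 | (3,5) | tMaxX 0.9353 tMaxY 1.4600 | tΔX 1.1547 tΔY 2.0000
    t=0.9353 [x] (2,5)
    t=1.4600 [y] (2,6)
    t=2.0900 [x] (1,6)
    t=3.2447 [x] (0,6) — stop
  → r_4 = 3.2447

ranges = [2.5400, 4.3378, 1.7910, 3.2447]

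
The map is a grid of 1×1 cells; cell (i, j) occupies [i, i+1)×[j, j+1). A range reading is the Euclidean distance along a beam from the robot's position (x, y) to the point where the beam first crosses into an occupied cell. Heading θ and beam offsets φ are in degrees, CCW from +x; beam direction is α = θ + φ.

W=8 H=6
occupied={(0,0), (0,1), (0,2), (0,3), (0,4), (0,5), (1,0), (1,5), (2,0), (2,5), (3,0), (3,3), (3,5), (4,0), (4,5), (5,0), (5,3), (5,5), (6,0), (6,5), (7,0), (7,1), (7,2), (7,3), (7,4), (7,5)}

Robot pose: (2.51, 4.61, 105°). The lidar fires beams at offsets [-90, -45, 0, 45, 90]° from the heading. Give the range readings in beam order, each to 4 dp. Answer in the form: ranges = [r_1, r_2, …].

beam 1: φ=-90°, α=15°
  dir = (cos 15°, sin 15°) = (0.9659, 0.2588); from cell (2,4)
  next x-line at t=0.5073, next y-line at t=1.5068; Δt_x=1.0353, Δt_y=3.8637
    x: enter (3,4) at t=0.5073
    y: enter (3,5) at t=1.5068 ← occupied
  → r_1 = 1.5068
beam 2: φ=-45°, α=60°
  dir = (cos 60°, sin 60°) = (0.5000, 0.8660); from cell (2,4)
  next x-line at t=0.9800, next y-line at t=0.4503; Δt_x=2.0000, Δt_y=1.1547
    y: enter (2,5) at t=0.4503 ← occupied
  → r_2 = 0.4503
beam 3: φ=0°, α=105°
  dir = (cos 105°, sin 105°) = (-0.2588, 0.9659); from cell (2,4)
  next x-line at t=1.9705, next y-line at t=0.4038; Δt_x=3.8637, Δt_y=1.0353
    y: enter (2,5) at t=0.4038 ← occupied
  → r_3 = 0.4038
beam 4: φ=45°, α=150°
  dir = (cos 150°, sin 150°) = (-0.8660, 0.5000); from cell (2,4)
  next x-line at t=0.5889, next y-line at t=0.7800; Δt_x=1.1547, Δt_y=2.0000
    x: enter (1,4) at t=0.5889
    y: enter (1,5) at t=0.7800 ← occupied
  → r_4 = 0.7800
beam 5: φ=90°, α=195°
  dir = (cos 195°, sin 195°) = (-0.9659, -0.2588); from cell (2,4)
  next x-line at t=0.5280, next y-line at t=2.3569; Δt_x=1.0353, Δt_y=3.8637
    x: enter (1,4) at t=0.5280
    x: enter (0,4) at t=1.5633 ← occupied
  → r_5 = 1.5633

ranges = [1.5068, 0.4503, 0.4038, 0.7800, 1.5633]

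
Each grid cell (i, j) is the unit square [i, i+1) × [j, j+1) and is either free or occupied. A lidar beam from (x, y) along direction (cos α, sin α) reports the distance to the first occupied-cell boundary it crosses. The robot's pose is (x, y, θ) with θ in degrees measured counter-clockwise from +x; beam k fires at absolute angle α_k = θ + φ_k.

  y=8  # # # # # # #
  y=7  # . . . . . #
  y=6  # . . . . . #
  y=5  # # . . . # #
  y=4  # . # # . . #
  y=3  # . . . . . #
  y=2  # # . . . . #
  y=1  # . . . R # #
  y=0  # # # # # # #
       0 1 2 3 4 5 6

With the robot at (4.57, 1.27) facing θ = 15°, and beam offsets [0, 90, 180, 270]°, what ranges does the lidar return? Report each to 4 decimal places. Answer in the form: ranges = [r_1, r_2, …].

beam 1: φ=0°, α=15°
  direction (0.9659, 0.2588); cell (4,1); t to first gridline: x 0.4452, y 2.8205 (then +1.0353 / +3.8637)
    (5,1) via x @ 0.4452  # hit
  → r_1 = 0.4452
beam 2: φ=90°, α=105°
  direction (-0.2588, 0.9659); cell (4,1); t to first gridline: x 2.2023, y 0.7558 (then +3.8637 / +1.0353)
    (4,2) via y @ 0.7558
    (4,3) via y @ 1.7910
    (3,3) via x @ 2.2023
    (3,4) via y @ 2.8263  # hit
  → r_2 = 2.8263
beam 3: φ=180°, α=195°
  direction (-0.9659, -0.2588); cell (4,1); t to first gridline: x 0.5901, y 1.0432 (then +1.0353 / +3.8637)
    (3,1) via x @ 0.5901
    (3,0) via y @ 1.0432  # hit
  → r_3 = 1.0432
beam 4: φ=270°, α=285°
  direction (0.2588, -0.9659); cell (4,1); t to first gridline: x 1.6614, y 0.2795 (then +3.8637 / +1.0353)
    (4,0) via y @ 0.2795  # hit
  → r_4 = 0.2795

ranges = [0.4452, 2.8263, 1.0432, 0.2795]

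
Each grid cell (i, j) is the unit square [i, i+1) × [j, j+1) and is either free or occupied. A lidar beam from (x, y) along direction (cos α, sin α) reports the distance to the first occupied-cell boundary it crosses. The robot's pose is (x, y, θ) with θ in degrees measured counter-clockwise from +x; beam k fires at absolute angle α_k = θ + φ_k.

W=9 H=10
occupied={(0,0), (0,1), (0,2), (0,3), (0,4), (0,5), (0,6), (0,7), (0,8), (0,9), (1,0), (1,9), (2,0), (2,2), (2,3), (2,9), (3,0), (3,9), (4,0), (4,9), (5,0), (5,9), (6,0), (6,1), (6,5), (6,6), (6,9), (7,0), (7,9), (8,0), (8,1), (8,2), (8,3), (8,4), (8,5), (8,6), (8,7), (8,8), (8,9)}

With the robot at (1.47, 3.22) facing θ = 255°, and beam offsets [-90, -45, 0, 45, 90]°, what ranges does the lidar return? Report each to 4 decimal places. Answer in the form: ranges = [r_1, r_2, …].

ranges = [0.4866, 0.5427, 1.8159, 1.0600, 0.5487]

beam 1: φ=-90°, α=165°
  dir = (cos 165°, sin 165°) = (-0.9659, 0.2588); from cell (1,3)
  next x-line at t=0.4866, next y-line at t=3.0137; Δt_x=1.0353, Δt_y=3.8637
    x: enter (0,3) at t=0.4866 ← occupied
  → r_1 = 0.4866
beam 2: φ=-45°, α=210°
  dir = (cos 210°, sin 210°) = (-0.8660, -0.5000); from cell (1,3)
  next x-line at t=0.5427, next y-line at t=0.4400; Δt_x=1.1547, Δt_y=2.0000
    y: enter (1,2) at t=0.4400
    x: enter (0,2) at t=0.5427 ← occupied
  → r_2 = 0.5427
beam 3: φ=0°, α=255°
  dir = (cos 255°, sin 255°) = (-0.2588, -0.9659); from cell (1,3)
  next x-line at t=1.8159, next y-line at t=0.2278; Δt_x=3.8637, Δt_y=1.0353
    y: enter (1,2) at t=0.2278
    y: enter (1,1) at t=1.2630
    x: enter (0,1) at t=1.8159 ← occupied
  → r_3 = 1.8159
beam 4: φ=45°, α=300°
  dir = (cos 300°, sin 300°) = (0.5000, -0.8660); from cell (1,3)
  next x-line at t=1.0600, next y-line at t=0.2540; Δt_x=2.0000, Δt_y=1.1547
    y: enter (1,2) at t=0.2540
    x: enter (2,2) at t=1.0600 ← occupied
  → r_4 = 1.0600
beam 5: φ=90°, α=345°
  dir = (cos 345°, sin 345°) = (0.9659, -0.2588); from cell (1,3)
  next x-line at t=0.5487, next y-line at t=0.8500; Δt_x=1.0353, Δt_y=3.8637
    x: enter (2,3) at t=0.5487 ← occupied
  → r_5 = 0.5487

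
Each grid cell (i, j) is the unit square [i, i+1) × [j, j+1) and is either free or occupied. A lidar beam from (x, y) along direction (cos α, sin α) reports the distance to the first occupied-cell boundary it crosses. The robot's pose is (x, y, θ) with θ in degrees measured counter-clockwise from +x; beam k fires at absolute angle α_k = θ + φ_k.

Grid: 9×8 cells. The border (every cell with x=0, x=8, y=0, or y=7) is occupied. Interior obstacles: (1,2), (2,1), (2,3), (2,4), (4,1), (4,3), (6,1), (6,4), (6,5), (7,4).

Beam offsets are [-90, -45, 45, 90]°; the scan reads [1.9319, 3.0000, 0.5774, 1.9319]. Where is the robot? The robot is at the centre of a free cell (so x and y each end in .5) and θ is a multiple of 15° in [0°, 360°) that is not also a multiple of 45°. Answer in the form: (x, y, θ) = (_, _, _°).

(x, y, θ) = (4.5, 2.5, 75°)

The pose lattice has 32·16 = 512 candidates. Test each by forward raycasting.
  (2.5, 6.5, 105°): beam 2 = 0.5774 ≠ 3.0000 ✗
  (7.5, 3.5, 255°): beam 1 = 4.6587 ≠ 1.9319 ✗
  (7.5, 1.5, 285°): beam 1 = 0.5176 ≠ 1.9319 ✗
  (5.5, 4.5, 60°): beam 1 = 0.5774 ≠ 1.9319 ✗
  …
  (4.5, 2.5, 75°): r_1=1.9319, r_2=3.0000, r_3=0.5774, r_4=1.9319 — all match ✓
Unique over the lattice → pose = (4.5, 2.5, 75°).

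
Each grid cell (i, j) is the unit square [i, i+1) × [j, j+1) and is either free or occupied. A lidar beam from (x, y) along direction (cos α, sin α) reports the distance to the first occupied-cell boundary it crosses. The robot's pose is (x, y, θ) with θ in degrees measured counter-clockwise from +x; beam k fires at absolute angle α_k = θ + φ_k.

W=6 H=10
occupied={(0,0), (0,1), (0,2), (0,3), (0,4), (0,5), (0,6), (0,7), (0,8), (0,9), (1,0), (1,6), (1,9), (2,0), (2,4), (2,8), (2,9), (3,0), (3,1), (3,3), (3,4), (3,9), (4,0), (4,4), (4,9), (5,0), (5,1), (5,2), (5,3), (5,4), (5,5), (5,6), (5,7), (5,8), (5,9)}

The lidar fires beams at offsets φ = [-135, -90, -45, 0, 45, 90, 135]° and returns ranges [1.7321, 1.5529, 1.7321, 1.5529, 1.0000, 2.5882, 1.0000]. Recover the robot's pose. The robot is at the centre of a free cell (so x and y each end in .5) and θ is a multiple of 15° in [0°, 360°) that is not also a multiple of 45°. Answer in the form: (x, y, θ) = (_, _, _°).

The pose lattice has 25·16 = 400 candidates. Test each by forward raycasting.
  (2.5, 6.5, 150°): beam 1 = 2.5882 ≠ 1.7321 ✗
  (3.5, 5.5, 15°): beam 1 = 0.5774 ≠ 1.7321 ✗
  (2.5, 2.5, 240°): beam 1 = 1.5529 ≠ 1.7321 ✗
  …
  (2.5, 2.5, 285°): r_1=1.7321, r_2=1.5529, r_3=1.7321, r_4=1.5529, r_5=1.0000, r_6=2.5882, r_7=1.0000 — all match ✓
No second candidate reproduces the full scan.

(x, y, θ) = (2.5, 2.5, 285°)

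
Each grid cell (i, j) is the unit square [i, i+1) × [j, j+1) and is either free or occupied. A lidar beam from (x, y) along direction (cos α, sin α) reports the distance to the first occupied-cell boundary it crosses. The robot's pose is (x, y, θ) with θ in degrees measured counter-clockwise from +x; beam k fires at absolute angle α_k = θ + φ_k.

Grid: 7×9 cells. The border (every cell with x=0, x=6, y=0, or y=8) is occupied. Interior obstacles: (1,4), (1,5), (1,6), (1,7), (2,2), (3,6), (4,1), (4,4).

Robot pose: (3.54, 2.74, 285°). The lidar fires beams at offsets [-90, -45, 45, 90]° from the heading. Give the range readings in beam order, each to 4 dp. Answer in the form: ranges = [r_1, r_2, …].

ranges = [0.5590, 2.0092, 1.4800, 2.5468]

beam 1: φ=-90°, α=195°
  direction (-0.9659, -0.2588); cell (3,2); t to first gridline: x 0.5590, y 2.8591 (then +1.0353 / +3.8637)
    (2,2) via x @ 0.5590  # hit
  → r_1 = 0.5590
beam 2: φ=-45°, α=240°
  direction (-0.5000, -0.8660); cell (3,2); t to first gridline: x 1.0800, y 0.8545 (then +2.0000 / +1.1547)
    (3,1) via y @ 0.8545
    (2,1) via x @ 1.0800
    (2,0) via y @ 2.0092  # hit
  → r_2 = 2.0092
beam 3: φ=45°, α=330°
  direction (0.8660, -0.5000); cell (3,2); t to first gridline: x 0.5312, y 1.4800 (then +1.1547 / +2.0000)
    (4,2) via x @ 0.5312
    (4,1) via y @ 1.4800  # hit
  → r_3 = 1.4800
beam 4: φ=90°, α=15°
  direction (0.9659, 0.2588); cell (3,2); t to first gridline: x 0.4762, y 1.0046 (then +1.0353 / +3.8637)
    (4,2) via x @ 0.4762
    (4,3) via y @ 1.0046
    (5,3) via x @ 1.5115
    (6,3) via x @ 2.5468  # hit
  → r_4 = 2.5468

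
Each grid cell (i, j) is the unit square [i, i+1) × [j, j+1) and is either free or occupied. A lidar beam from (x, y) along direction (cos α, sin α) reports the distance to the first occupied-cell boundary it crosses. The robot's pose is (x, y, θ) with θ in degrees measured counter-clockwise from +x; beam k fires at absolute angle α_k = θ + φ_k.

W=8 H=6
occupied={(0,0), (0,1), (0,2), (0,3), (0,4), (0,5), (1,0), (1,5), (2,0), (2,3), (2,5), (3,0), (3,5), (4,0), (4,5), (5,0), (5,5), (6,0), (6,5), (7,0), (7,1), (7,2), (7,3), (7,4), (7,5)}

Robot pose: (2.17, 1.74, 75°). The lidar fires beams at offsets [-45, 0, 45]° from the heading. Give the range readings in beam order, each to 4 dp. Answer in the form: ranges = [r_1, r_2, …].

beam 1: φ=-45°, α=30°
  cosα=0.8660 sinα=0.5000 | (2,1) | tMaxX 0.9584 tMaxY 0.5200 | tΔX 1.1547 tΔY 2.0000
    t=0.5200 [y] (2,2)
    t=0.9584 [x] (3,2)
    t=2.1131 [x] (4,2)
    t=2.5200 [y] (4,3)
    t=3.2678 [x] (5,3)
    t=4.4225 [x] (6,3)
    t=4.5200 [y] (6,4)
    t=5.5772 [x] (7,4) — stop
  → r_1 = 5.5772
beam 2: φ=0°, α=75°
  cosα=0.2588 sinα=0.9659 | (2,1) | tMaxX 3.2069 tMaxY 0.2692 | tΔX 3.8637 tΔY 1.0353
    t=0.2692 [y] (2,2)
    t=1.3044 [y] (2,3) — stop
  → r_2 = 1.3044
beam 3: φ=45°, α=120°
  cosα=-0.5000 sinα=0.8660 | (2,1) | tMaxX 0.3400 tMaxY 0.3002 | tΔX 2.0000 tΔY 1.1547
    t=0.3002 [y] (2,2)
    t=0.3400 [x] (1,2)
    t=1.4549 [y] (1,3)
    t=2.3400 [x] (0,3) — stop
  → r_3 = 2.3400

ranges = [5.5772, 1.3044, 2.3400]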